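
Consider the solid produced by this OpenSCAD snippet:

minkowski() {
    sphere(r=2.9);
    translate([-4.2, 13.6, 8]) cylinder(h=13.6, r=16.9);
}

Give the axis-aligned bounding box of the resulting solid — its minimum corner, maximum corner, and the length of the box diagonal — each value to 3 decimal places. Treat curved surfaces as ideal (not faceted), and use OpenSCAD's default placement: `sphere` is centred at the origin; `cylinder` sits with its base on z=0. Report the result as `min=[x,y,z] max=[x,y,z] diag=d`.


min=[-24.000,-6.200,5.100] max=[15.600,33.400,24.500] diag=59.268

A = translate([-4.2, 13.6, 8]) cylinder(h=13.6, r=16.9) → bbox [-21.1,-3.3,8] .. [12.7,30.5,21.6]
B = sphere(r=2.9) → bbox [-2.9,-2.9,-2.9] .. [2.9,2.9,2.9]
lo = A.lo+B.lo = [-21.1-2.9, -3.3-2.9, 8-2.9] = [-24.000,-6.200,5.100]
hi = A.hi+B.hi = [12.7+2.9, 30.5+2.9, 21.6+2.9] = [15.600,33.400,24.500]
diag = √(39.6²+39.6²+19.4²) = √3512.68 = 59.268


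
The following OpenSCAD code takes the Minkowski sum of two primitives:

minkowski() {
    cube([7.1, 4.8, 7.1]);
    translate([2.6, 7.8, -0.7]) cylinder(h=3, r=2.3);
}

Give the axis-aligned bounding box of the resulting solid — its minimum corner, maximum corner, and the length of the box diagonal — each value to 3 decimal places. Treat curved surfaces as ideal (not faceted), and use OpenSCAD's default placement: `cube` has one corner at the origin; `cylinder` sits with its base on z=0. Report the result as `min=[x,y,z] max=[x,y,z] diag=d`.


min=[0.300,5.500,-0.700] max=[12.000,14.900,9.400] diag=18.090

A = translate([2.6, 7.8, -0.7]) cylinder(h=3, r=2.3) → bbox [0.3,5.5,-0.7] .. [4.9,10.1,2.3]
B = cube([7.1, 4.8, 7.1]) → bbox [0,0,0] .. [7.1,4.8,7.1]
lo = A.lo+B.lo = [0.3+0, 5.5+0, -0.7+0] = [0.300,5.500,-0.700]
hi = A.hi+B.hi = [4.9+7.1, 10.1+4.8, 2.3+7.1] = [12.000,14.900,9.400]
diag = √(11.7²+9.4²+10.1²) = √327.26 = 18.090


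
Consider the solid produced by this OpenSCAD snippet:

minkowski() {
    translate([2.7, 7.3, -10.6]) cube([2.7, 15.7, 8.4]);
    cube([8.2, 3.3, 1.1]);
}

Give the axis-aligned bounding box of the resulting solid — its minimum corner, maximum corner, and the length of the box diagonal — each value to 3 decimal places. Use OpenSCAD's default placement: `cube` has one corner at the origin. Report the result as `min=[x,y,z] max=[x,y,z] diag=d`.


A = translate([2.7, 7.3, -10.6]) cube([2.7, 15.7, 8.4]) → bbox [2.7,7.3,-10.6] .. [5.4,23,-2.2]
B = cube([8.2, 3.3, 1.1]) → bbox [0,0,0] .. [8.2,3.3,1.1]
lo = A.lo+B.lo = [2.7+0, 7.3+0, -10.6+0] = [2.700,7.300,-10.600]
hi = A.hi+B.hi = [5.4+8.2, 23+3.3, -2.2+1.1] = [13.600,26.300,-1.100]
diag = √(10.9²+19²+9.5²) = √570.06 = 23.876

min=[2.700,7.300,-10.600] max=[13.600,26.300,-1.100] diag=23.876


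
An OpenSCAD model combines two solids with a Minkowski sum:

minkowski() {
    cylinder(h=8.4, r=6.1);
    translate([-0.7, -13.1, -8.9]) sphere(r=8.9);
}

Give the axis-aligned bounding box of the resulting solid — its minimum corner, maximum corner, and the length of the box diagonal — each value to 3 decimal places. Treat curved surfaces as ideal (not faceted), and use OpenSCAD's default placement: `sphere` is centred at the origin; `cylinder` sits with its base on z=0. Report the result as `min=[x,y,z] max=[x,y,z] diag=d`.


A = translate([-0.7, -13.1, -8.9]) sphere(r=8.9) → bbox [-9.6,-22,-17.8] .. [8.2,-4.2,0]
B = cylinder(h=8.4, r=6.1) → bbox [-6.1,-6.1,0] .. [6.1,6.1,8.4]
lo = A.lo+B.lo = [-9.6-6.1, -22-6.1, -17.8+0] = [-15.700,-28.100,-17.800]
hi = A.hi+B.hi = [8.2+6.1, -4.2+6.1, 0+8.4] = [14.300,1.900,8.400]
diag = √(30²+30²+26.2²) = √2486.44 = 49.864

min=[-15.700,-28.100,-17.800] max=[14.300,1.900,8.400] diag=49.864


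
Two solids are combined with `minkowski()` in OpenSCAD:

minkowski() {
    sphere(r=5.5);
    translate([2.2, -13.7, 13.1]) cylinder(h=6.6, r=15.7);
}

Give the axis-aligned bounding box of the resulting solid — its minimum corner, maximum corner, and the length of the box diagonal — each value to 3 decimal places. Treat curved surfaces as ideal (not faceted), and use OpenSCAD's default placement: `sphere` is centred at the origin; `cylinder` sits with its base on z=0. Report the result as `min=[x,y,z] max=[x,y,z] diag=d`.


A = translate([2.2, -13.7, 13.1]) cylinder(h=6.6, r=15.7) → bbox [-13.5,-29.4,13.1] .. [17.9,2,19.7]
B = sphere(r=5.5) → bbox [-5.5,-5.5,-5.5] .. [5.5,5.5,5.5]
lo = A.lo+B.lo = [-13.5-5.5, -29.4-5.5, 13.1-5.5] = [-19.000,-34.900,7.600]
hi = A.hi+B.hi = [17.9+5.5, 2+5.5, 19.7+5.5] = [23.400,7.500,25.200]
diag = √(42.4²+42.4²+17.6²) = √3905.28 = 62.492

min=[-19.000,-34.900,7.600] max=[23.400,7.500,25.200] diag=62.492


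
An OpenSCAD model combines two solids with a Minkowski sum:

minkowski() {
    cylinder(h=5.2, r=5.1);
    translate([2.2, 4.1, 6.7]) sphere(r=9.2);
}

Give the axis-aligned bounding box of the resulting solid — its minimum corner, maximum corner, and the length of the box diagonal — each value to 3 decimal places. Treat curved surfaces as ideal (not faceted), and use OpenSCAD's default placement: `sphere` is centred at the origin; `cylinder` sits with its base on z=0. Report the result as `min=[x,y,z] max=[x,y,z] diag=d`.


min=[-12.100,-10.200,-2.500] max=[16.500,18.400,21.100] diag=46.828

A = translate([2.2, 4.1, 6.7]) sphere(r=9.2) → bbox [-7,-5.1,-2.5] .. [11.4,13.3,15.9]
B = cylinder(h=5.2, r=5.1) → bbox [-5.1,-5.1,0] .. [5.1,5.1,5.2]
lo = A.lo+B.lo = [-7-5.1, -5.1-5.1, -2.5+0] = [-12.100,-10.200,-2.500]
hi = A.hi+B.hi = [11.4+5.1, 13.3+5.1, 15.9+5.2] = [16.500,18.400,21.100]
diag = √(28.6²+28.6²+23.6²) = √2192.88 = 46.828


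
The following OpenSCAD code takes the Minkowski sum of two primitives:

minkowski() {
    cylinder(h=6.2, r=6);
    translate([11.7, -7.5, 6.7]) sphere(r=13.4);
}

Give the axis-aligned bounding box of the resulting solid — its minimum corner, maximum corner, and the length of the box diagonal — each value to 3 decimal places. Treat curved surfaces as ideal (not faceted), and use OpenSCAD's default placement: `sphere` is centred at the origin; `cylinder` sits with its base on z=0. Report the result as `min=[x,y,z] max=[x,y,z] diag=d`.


min=[-7.700,-26.900,-6.700] max=[31.100,11.900,26.300] diag=64.030

A = translate([11.7, -7.5, 6.7]) sphere(r=13.4) → bbox [-1.7,-20.9,-6.7] .. [25.1,5.9,20.1]
B = cylinder(h=6.2, r=6) → bbox [-6,-6,0] .. [6,6,6.2]
lo = A.lo+B.lo = [-1.7-6, -20.9-6, -6.7+0] = [-7.700,-26.900,-6.700]
hi = A.hi+B.hi = [25.1+6, 5.9+6, 20.1+6.2] = [31.100,11.900,26.300]
diag = √(38.8²+38.8²+33²) = √4099.88 = 64.030


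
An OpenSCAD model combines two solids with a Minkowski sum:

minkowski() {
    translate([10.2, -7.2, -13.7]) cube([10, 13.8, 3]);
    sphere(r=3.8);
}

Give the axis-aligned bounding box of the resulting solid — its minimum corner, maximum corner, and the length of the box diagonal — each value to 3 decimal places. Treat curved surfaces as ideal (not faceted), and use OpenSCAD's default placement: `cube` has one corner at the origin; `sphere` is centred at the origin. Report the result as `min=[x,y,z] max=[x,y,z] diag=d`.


min=[6.400,-11.000,-17.500] max=[24.000,10.400,-6.900] diag=29.666

A = translate([10.2, -7.2, -13.7]) cube([10, 13.8, 3]) → bbox [10.2,-7.2,-13.7] .. [20.2,6.6,-10.7]
B = sphere(r=3.8) → bbox [-3.8,-3.8,-3.8] .. [3.8,3.8,3.8]
lo = A.lo+B.lo = [10.2-3.8, -7.2-3.8, -13.7-3.8] = [6.400,-11.000,-17.500]
hi = A.hi+B.hi = [20.2+3.8, 6.6+3.8, -10.7+3.8] = [24.000,10.400,-6.900]
diag = √(17.6²+21.4²+10.6²) = √880.08 = 29.666


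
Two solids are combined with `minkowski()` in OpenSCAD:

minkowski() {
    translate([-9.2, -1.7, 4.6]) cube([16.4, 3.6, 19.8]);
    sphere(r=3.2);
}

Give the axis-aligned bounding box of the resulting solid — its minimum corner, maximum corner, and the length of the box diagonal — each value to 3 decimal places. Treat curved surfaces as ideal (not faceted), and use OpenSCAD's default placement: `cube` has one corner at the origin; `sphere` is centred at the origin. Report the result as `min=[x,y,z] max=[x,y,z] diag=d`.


A = translate([-9.2, -1.7, 4.6]) cube([16.4, 3.6, 19.8]) → bbox [-9.2,-1.7,4.6] .. [7.2,1.9,24.4]
B = sphere(r=3.2) → bbox [-3.2,-3.2,-3.2] .. [3.2,3.2,3.2]
lo = A.lo+B.lo = [-9.2-3.2, -1.7-3.2, 4.6-3.2] = [-12.400,-4.900,1.400]
hi = A.hi+B.hi = [7.2+3.2, 1.9+3.2, 24.4+3.2] = [10.400,5.100,27.600]
diag = √(22.8²+10²+26.2²) = √1306.28 = 36.142

min=[-12.400,-4.900,1.400] max=[10.400,5.100,27.600] diag=36.142


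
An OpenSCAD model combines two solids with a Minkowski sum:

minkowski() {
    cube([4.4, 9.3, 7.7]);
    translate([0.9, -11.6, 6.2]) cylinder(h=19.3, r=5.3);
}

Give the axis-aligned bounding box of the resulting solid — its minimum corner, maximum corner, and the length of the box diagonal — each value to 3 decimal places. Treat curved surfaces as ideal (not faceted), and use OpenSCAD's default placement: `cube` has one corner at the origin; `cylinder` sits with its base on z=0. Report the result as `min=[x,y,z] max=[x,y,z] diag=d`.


A = translate([0.9, -11.6, 6.2]) cylinder(h=19.3, r=5.3) → bbox [-4.4,-16.9,6.2] .. [6.2,-6.3,25.5]
B = cube([4.4, 9.3, 7.7]) → bbox [0,0,0] .. [4.4,9.3,7.7]
lo = A.lo+B.lo = [-4.4+0, -16.9+0, 6.2+0] = [-4.400,-16.900,6.200]
hi = A.hi+B.hi = [6.2+4.4, -6.3+9.3, 25.5+7.7] = [10.600,3.000,33.200]
diag = √(15²+19.9²+27²) = √1350.01 = 36.742

min=[-4.400,-16.900,6.200] max=[10.600,3.000,33.200] diag=36.742


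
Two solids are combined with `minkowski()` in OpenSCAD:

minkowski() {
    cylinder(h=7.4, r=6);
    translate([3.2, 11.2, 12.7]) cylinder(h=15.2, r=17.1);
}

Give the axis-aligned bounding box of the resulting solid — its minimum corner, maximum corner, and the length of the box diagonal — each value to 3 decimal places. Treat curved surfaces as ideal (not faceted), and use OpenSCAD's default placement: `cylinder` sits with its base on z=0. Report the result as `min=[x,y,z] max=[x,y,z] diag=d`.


min=[-19.900,-11.900,12.700] max=[26.300,34.300,35.300] diag=69.135

A = translate([3.2, 11.2, 12.7]) cylinder(h=15.2, r=17.1) → bbox [-13.9,-5.9,12.7] .. [20.3,28.3,27.9]
B = cylinder(h=7.4, r=6) → bbox [-6,-6,0] .. [6,6,7.4]
lo = A.lo+B.lo = [-13.9-6, -5.9-6, 12.7+0] = [-19.900,-11.900,12.700]
hi = A.hi+B.hi = [20.3+6, 28.3+6, 27.9+7.4] = [26.300,34.300,35.300]
diag = √(46.2²+46.2²+22.6²) = √4779.64 = 69.135


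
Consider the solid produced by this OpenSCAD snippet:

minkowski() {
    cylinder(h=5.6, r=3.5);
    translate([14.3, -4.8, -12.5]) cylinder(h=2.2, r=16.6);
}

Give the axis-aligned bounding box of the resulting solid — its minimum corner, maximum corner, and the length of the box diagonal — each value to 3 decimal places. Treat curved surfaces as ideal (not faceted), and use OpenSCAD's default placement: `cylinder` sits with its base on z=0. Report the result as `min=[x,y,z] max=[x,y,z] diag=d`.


min=[-5.800,-24.900,-12.500] max=[34.400,15.300,-4.700] diag=57.384

A = translate([14.3, -4.8, -12.5]) cylinder(h=2.2, r=16.6) → bbox [-2.3,-21.4,-12.5] .. [30.9,11.8,-10.3]
B = cylinder(h=5.6, r=3.5) → bbox [-3.5,-3.5,0] .. [3.5,3.5,5.6]
lo = A.lo+B.lo = [-2.3-3.5, -21.4-3.5, -12.5+0] = [-5.800,-24.900,-12.500]
hi = A.hi+B.hi = [30.9+3.5, 11.8+3.5, -10.3+5.6] = [34.400,15.300,-4.700]
diag = √(40.2²+40.2²+7.8²) = √3292.92 = 57.384


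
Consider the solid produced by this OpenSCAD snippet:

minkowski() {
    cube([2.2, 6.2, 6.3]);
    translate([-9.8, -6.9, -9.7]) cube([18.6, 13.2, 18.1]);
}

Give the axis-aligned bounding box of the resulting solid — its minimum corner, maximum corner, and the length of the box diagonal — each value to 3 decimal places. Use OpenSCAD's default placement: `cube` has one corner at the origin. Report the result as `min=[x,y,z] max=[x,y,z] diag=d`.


A = translate([-9.8, -6.9, -9.7]) cube([18.6, 13.2, 18.1]) → bbox [-9.8,-6.9,-9.7] .. [8.8,6.3,8.4]
B = cube([2.2, 6.2, 6.3]) → bbox [0,0,0] .. [2.2,6.2,6.3]
lo = A.lo+B.lo = [-9.8+0, -6.9+0, -9.7+0] = [-9.800,-6.900,-9.700]
hi = A.hi+B.hi = [8.8+2.2, 6.3+6.2, 8.4+6.3] = [11.000,12.500,14.700]
diag = √(20.8²+19.4²+24.4²) = √1404.36 = 37.475

min=[-9.800,-6.900,-9.700] max=[11.000,12.500,14.700] diag=37.475


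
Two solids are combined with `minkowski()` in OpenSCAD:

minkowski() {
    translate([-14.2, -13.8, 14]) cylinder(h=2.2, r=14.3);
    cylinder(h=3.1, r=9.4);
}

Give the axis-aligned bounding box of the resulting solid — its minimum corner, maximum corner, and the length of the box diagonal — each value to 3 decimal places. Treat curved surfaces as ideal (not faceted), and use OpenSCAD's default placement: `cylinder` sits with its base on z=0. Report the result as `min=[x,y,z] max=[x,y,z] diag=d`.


A = translate([-14.2, -13.8, 14]) cylinder(h=2.2, r=14.3) → bbox [-28.5,-28.1,14] .. [0.1,0.5,16.2]
B = cylinder(h=3.1, r=9.4) → bbox [-9.4,-9.4,0] .. [9.4,9.4,3.1]
lo = A.lo+B.lo = [-28.5-9.4, -28.1-9.4, 14+0] = [-37.900,-37.500,14.000]
hi = A.hi+B.hi = [0.1+9.4, 0.5+9.4, 16.2+3.1] = [9.500,9.900,19.300]
diag = √(47.4²+47.4²+5.3²) = √4521.61 = 67.243

min=[-37.900,-37.500,14.000] max=[9.500,9.900,19.300] diag=67.243


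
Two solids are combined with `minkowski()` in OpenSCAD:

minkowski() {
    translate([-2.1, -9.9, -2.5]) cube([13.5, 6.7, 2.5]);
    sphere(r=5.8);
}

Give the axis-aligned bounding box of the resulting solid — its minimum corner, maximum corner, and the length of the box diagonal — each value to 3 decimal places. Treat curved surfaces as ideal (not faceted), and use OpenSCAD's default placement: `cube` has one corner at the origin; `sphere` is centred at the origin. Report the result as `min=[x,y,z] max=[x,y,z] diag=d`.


A = translate([-2.1, -9.9, -2.5]) cube([13.5, 6.7, 2.5]) → bbox [-2.1,-9.9,-2.5] .. [11.4,-3.2,0]
B = sphere(r=5.8) → bbox [-5.8,-5.8,-5.8] .. [5.8,5.8,5.8]
lo = A.lo+B.lo = [-2.1-5.8, -9.9-5.8, -2.5-5.8] = [-7.900,-15.700,-8.300]
hi = A.hi+B.hi = [11.4+5.8, -3.2+5.8, 0+5.8] = [17.200,2.600,5.800]
diag = √(25.1²+18.3²+14.1²) = √1163.71 = 34.113

min=[-7.900,-15.700,-8.300] max=[17.200,2.600,5.800] diag=34.113


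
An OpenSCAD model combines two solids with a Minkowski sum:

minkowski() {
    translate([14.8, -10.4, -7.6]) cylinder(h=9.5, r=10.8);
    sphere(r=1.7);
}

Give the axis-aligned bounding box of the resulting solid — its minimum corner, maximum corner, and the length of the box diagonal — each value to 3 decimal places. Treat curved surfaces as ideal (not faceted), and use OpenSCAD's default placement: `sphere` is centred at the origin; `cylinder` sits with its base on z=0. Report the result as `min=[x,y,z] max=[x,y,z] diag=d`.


A = translate([14.8, -10.4, -7.6]) cylinder(h=9.5, r=10.8) → bbox [4,-21.2,-7.6] .. [25.6,0.4,1.9]
B = sphere(r=1.7) → bbox [-1.7,-1.7,-1.7] .. [1.7,1.7,1.7]
lo = A.lo+B.lo = [4-1.7, -21.2-1.7, -7.6-1.7] = [2.300,-22.900,-9.300]
hi = A.hi+B.hi = [25.6+1.7, 0.4+1.7, 1.9+1.7] = [27.300,2.100,3.600]
diag = √(25²+25²+12.9²) = √1416.41 = 37.635

min=[2.300,-22.900,-9.300] max=[27.300,2.100,3.600] diag=37.635


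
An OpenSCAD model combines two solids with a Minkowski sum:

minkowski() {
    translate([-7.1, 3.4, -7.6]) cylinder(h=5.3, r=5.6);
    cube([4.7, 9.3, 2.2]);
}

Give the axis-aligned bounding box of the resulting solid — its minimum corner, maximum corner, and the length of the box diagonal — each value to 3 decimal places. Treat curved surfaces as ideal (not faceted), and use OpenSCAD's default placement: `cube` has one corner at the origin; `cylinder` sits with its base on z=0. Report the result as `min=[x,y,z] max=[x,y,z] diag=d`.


A = translate([-7.1, 3.4, -7.6]) cylinder(h=5.3, r=5.6) → bbox [-12.7,-2.2,-7.6] .. [-1.5,9,-2.3]
B = cube([4.7, 9.3, 2.2]) → bbox [0,0,0] .. [4.7,9.3,2.2]
lo = A.lo+B.lo = [-12.7+0, -2.2+0, -7.6+0] = [-12.700,-2.200,-7.600]
hi = A.hi+B.hi = [-1.5+4.7, 9+9.3, -2.3+2.2] = [3.200,18.300,-0.100]
diag = √(15.9²+20.5²+7.5²) = √729.31 = 27.006

min=[-12.700,-2.200,-7.600] max=[3.200,18.300,-0.100] diag=27.006


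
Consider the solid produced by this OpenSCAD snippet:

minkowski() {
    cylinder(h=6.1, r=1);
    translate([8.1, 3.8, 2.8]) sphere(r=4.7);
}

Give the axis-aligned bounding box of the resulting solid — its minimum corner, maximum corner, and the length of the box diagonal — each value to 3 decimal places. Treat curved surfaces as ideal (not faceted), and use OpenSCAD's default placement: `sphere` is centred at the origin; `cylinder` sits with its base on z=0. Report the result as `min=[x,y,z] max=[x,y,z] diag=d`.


A = translate([8.1, 3.8, 2.8]) sphere(r=4.7) → bbox [3.4,-0.9,-1.9] .. [12.8,8.5,7.5]
B = cylinder(h=6.1, r=1) → bbox [-1,-1,0] .. [1,1,6.1]
lo = A.lo+B.lo = [3.4-1, -0.9-1, -1.9+0] = [2.400,-1.900,-1.900]
hi = A.hi+B.hi = [12.8+1, 8.5+1, 7.5+6.1] = [13.800,9.500,13.600]
diag = √(11.4²+11.4²+15.5²) = √500.17 = 22.364

min=[2.400,-1.900,-1.900] max=[13.800,9.500,13.600] diag=22.364


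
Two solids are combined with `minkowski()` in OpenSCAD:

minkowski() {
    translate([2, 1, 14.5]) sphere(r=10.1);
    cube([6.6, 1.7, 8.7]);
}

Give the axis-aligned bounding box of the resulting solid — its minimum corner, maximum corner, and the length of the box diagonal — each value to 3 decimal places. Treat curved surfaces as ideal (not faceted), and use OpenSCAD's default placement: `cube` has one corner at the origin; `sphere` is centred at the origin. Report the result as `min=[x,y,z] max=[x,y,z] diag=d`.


A = translate([2, 1, 14.5]) sphere(r=10.1) → bbox [-8.1,-9.1,4.4] .. [12.1,11.1,24.6]
B = cube([6.6, 1.7, 8.7]) → bbox [0,0,0] .. [6.6,1.7,8.7]
lo = A.lo+B.lo = [-8.1+0, -9.1+0, 4.4+0] = [-8.100,-9.100,4.400]
hi = A.hi+B.hi = [12.1+6.6, 11.1+1.7, 24.6+8.7] = [18.700,12.800,33.300]
diag = √(26.8²+21.9²+28.9²) = √2033.06 = 45.089

min=[-8.100,-9.100,4.400] max=[18.700,12.800,33.300] diag=45.089


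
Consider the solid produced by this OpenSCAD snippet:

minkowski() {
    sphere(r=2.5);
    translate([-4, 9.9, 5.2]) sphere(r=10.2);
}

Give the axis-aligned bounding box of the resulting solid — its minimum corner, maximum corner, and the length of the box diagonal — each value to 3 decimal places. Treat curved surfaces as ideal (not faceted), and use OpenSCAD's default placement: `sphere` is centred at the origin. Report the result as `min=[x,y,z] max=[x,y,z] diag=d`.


A = translate([-4, 9.9, 5.2]) sphere(r=10.2) → bbox [-14.2,-0.3,-5] .. [6.2,20.1,15.4]
B = sphere(r=2.5) → bbox [-2.5,-2.5,-2.5] .. [2.5,2.5,2.5]
lo = A.lo+B.lo = [-14.2-2.5, -0.3-2.5, -5-2.5] = [-16.700,-2.800,-7.500]
hi = A.hi+B.hi = [6.2+2.5, 20.1+2.5, 15.4+2.5] = [8.700,22.600,17.900]
diag = √(25.4²+25.4²+25.4²) = √1935.48 = 43.994

min=[-16.700,-2.800,-7.500] max=[8.700,22.600,17.900] diag=43.994


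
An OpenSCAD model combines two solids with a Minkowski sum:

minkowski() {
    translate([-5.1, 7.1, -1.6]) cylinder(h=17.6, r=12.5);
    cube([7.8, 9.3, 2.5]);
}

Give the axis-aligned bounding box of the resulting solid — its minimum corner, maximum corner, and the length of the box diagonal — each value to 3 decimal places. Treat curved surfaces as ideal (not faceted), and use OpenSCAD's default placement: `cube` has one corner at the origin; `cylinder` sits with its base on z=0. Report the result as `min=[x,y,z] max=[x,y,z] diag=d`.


A = translate([-5.1, 7.1, -1.6]) cylinder(h=17.6, r=12.5) → bbox [-17.6,-5.4,-1.6] .. [7.4,19.6,16]
B = cube([7.8, 9.3, 2.5]) → bbox [0,0,0] .. [7.8,9.3,2.5]
lo = A.lo+B.lo = [-17.6+0, -5.4+0, -1.6+0] = [-17.600,-5.400,-1.600]
hi = A.hi+B.hi = [7.4+7.8, 19.6+9.3, 16+2.5] = [15.200,28.900,18.500]
diag = √(32.8²+34.3²+20.1²) = √2656.34 = 51.540

min=[-17.600,-5.400,-1.600] max=[15.200,28.900,18.500] diag=51.540


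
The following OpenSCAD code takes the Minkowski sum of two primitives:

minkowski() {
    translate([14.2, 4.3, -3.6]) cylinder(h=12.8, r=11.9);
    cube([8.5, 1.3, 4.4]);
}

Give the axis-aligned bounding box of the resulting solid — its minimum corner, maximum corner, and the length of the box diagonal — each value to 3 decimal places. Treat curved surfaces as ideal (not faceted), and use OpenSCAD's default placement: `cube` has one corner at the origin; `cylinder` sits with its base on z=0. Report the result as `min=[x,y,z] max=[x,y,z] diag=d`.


A = translate([14.2, 4.3, -3.6]) cylinder(h=12.8, r=11.9) → bbox [2.3,-7.6,-3.6] .. [26.1,16.2,9.2]
B = cube([8.5, 1.3, 4.4]) → bbox [0,0,0] .. [8.5,1.3,4.4]
lo = A.lo+B.lo = [2.3+0, -7.6+0, -3.6+0] = [2.300,-7.600,-3.600]
hi = A.hi+B.hi = [26.1+8.5, 16.2+1.3, 9.2+4.4] = [34.600,17.500,13.600]
diag = √(32.3²+25.1²+17.2²) = √1969.14 = 44.375

min=[2.300,-7.600,-3.600] max=[34.600,17.500,13.600] diag=44.375


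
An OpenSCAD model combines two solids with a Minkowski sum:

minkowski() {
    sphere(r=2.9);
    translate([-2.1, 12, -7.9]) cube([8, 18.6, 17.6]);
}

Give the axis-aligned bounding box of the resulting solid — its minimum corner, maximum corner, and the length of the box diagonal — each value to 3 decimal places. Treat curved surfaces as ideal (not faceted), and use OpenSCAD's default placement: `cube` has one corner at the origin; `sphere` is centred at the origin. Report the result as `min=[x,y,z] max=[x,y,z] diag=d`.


min=[-5.000,9.100,-10.800] max=[8.800,33.500,12.600] diag=36.515

A = translate([-2.1, 12, -7.9]) cube([8, 18.6, 17.6]) → bbox [-2.1,12,-7.9] .. [5.9,30.6,9.7]
B = sphere(r=2.9) → bbox [-2.9,-2.9,-2.9] .. [2.9,2.9,2.9]
lo = A.lo+B.lo = [-2.1-2.9, 12-2.9, -7.9-2.9] = [-5.000,9.100,-10.800]
hi = A.hi+B.hi = [5.9+2.9, 30.6+2.9, 9.7+2.9] = [8.800,33.500,12.600]
diag = √(13.8²+24.4²+23.4²) = √1333.36 = 36.515


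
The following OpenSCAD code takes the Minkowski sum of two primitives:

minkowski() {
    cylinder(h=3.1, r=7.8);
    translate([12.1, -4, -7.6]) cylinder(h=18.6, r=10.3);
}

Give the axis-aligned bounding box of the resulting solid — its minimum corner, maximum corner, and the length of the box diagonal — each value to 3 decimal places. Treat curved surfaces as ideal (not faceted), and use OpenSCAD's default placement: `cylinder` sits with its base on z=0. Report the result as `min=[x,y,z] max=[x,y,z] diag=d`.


min=[-6.000,-22.100,-7.600] max=[30.200,14.100,14.100] diag=55.604

A = translate([12.1, -4, -7.6]) cylinder(h=18.6, r=10.3) → bbox [1.8,-14.3,-7.6] .. [22.4,6.3,11]
B = cylinder(h=3.1, r=7.8) → bbox [-7.8,-7.8,0] .. [7.8,7.8,3.1]
lo = A.lo+B.lo = [1.8-7.8, -14.3-7.8, -7.6+0] = [-6.000,-22.100,-7.600]
hi = A.hi+B.hi = [22.4+7.8, 6.3+7.8, 11+3.1] = [30.200,14.100,14.100]
diag = √(36.2²+36.2²+21.7²) = √3091.77 = 55.604


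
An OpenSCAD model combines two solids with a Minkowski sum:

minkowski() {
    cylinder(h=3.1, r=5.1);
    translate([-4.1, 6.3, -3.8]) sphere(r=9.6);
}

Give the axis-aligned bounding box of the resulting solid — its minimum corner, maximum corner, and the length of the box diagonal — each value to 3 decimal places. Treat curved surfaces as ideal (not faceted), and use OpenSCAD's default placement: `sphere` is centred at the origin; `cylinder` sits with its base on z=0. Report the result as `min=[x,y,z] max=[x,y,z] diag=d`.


min=[-18.800,-8.400,-13.400] max=[10.600,21.000,8.900] diag=47.181

A = translate([-4.1, 6.3, -3.8]) sphere(r=9.6) → bbox [-13.7,-3.3,-13.4] .. [5.5,15.9,5.8]
B = cylinder(h=3.1, r=5.1) → bbox [-5.1,-5.1,0] .. [5.1,5.1,3.1]
lo = A.lo+B.lo = [-13.7-5.1, -3.3-5.1, -13.4+0] = [-18.800,-8.400,-13.400]
hi = A.hi+B.hi = [5.5+5.1, 15.9+5.1, 5.8+3.1] = [10.600,21.000,8.900]
diag = √(29.4²+29.4²+22.3²) = √2226.01 = 47.181


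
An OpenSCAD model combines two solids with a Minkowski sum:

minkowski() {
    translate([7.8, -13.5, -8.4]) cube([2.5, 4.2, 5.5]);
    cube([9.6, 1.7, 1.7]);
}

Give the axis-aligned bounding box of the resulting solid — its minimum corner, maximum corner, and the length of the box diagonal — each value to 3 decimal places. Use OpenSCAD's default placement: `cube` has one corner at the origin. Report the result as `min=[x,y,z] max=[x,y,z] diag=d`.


A = translate([7.8, -13.5, -8.4]) cube([2.5, 4.2, 5.5]) → bbox [7.8,-13.5,-8.4] .. [10.3,-9.3,-2.9]
B = cube([9.6, 1.7, 1.7]) → bbox [0,0,0] .. [9.6,1.7,1.7]
lo = A.lo+B.lo = [7.8+0, -13.5+0, -8.4+0] = [7.800,-13.500,-8.400]
hi = A.hi+B.hi = [10.3+9.6, -9.3+1.7, -2.9+1.7] = [19.900,-7.600,-1.200]
diag = √(12.1²+5.9²+7.2²) = √233.06 = 15.266

min=[7.800,-13.500,-8.400] max=[19.900,-7.600,-1.200] diag=15.266


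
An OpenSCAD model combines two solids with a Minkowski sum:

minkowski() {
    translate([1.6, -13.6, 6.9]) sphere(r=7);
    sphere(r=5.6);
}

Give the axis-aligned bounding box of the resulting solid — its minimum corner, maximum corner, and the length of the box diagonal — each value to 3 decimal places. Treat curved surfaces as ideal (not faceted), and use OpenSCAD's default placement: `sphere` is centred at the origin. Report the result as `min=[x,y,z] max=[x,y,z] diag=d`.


min=[-11.000,-26.200,-5.700] max=[14.200,-1.000,19.500] diag=43.648

A = translate([1.6, -13.6, 6.9]) sphere(r=7) → bbox [-5.4,-20.6,-0.1] .. [8.6,-6.6,13.9]
B = sphere(r=5.6) → bbox [-5.6,-5.6,-5.6] .. [5.6,5.6,5.6]
lo = A.lo+B.lo = [-5.4-5.6, -20.6-5.6, -0.1-5.6] = [-11.000,-26.200,-5.700]
hi = A.hi+B.hi = [8.6+5.6, -6.6+5.6, 13.9+5.6] = [14.200,-1.000,19.500]
diag = √(25.2²+25.2²+25.2²) = √1905.12 = 43.648


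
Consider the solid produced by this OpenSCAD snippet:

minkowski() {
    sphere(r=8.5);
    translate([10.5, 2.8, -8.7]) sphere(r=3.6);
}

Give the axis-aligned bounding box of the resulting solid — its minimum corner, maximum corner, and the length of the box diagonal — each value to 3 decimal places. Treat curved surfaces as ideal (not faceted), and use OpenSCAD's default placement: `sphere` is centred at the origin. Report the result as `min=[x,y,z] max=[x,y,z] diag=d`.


min=[-1.600,-9.300,-20.800] max=[22.600,14.900,3.400] diag=41.916

A = translate([10.5, 2.8, -8.7]) sphere(r=3.6) → bbox [6.9,-0.8,-12.3] .. [14.1,6.4,-5.1]
B = sphere(r=8.5) → bbox [-8.5,-8.5,-8.5] .. [8.5,8.5,8.5]
lo = A.lo+B.lo = [6.9-8.5, -0.8-8.5, -12.3-8.5] = [-1.600,-9.300,-20.800]
hi = A.hi+B.hi = [14.1+8.5, 6.4+8.5, -5.1+8.5] = [22.600,14.900,3.400]
diag = √(24.2²+24.2²+24.2²) = √1756.92 = 41.916


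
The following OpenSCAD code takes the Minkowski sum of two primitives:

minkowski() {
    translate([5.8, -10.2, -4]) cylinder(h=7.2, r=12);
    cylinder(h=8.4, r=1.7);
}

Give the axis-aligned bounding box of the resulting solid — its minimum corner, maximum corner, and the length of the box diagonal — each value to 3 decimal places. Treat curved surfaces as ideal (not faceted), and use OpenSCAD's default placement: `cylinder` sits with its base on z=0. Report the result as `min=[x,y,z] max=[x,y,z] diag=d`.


A = translate([5.8, -10.2, -4]) cylinder(h=7.2, r=12) → bbox [-6.2,-22.2,-4] .. [17.8,1.8,3.2]
B = cylinder(h=8.4, r=1.7) → bbox [-1.7,-1.7,0] .. [1.7,1.7,8.4]
lo = A.lo+B.lo = [-6.2-1.7, -22.2-1.7, -4+0] = [-7.900,-23.900,-4.000]
hi = A.hi+B.hi = [17.8+1.7, 1.8+1.7, 3.2+8.4] = [19.500,3.500,11.600]
diag = √(27.4²+27.4²+15.6²) = √1744.88 = 41.772

min=[-7.900,-23.900,-4.000] max=[19.500,3.500,11.600] diag=41.772


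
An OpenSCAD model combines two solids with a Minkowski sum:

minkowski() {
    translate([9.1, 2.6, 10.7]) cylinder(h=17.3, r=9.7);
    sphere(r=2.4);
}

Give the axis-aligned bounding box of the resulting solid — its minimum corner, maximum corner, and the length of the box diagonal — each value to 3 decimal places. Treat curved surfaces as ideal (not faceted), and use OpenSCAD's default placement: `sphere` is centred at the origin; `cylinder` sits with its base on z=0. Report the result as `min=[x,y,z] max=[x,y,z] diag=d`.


min=[-3.000,-9.500,8.300] max=[21.200,14.700,30.400] diag=40.739

A = translate([9.1, 2.6, 10.7]) cylinder(h=17.3, r=9.7) → bbox [-0.6,-7.1,10.7] .. [18.8,12.3,28]
B = sphere(r=2.4) → bbox [-2.4,-2.4,-2.4] .. [2.4,2.4,2.4]
lo = A.lo+B.lo = [-0.6-2.4, -7.1-2.4, 10.7-2.4] = [-3.000,-9.500,8.300]
hi = A.hi+B.hi = [18.8+2.4, 12.3+2.4, 28+2.4] = [21.200,14.700,30.400]
diag = √(24.2²+24.2²+22.1²) = √1659.69 = 40.739


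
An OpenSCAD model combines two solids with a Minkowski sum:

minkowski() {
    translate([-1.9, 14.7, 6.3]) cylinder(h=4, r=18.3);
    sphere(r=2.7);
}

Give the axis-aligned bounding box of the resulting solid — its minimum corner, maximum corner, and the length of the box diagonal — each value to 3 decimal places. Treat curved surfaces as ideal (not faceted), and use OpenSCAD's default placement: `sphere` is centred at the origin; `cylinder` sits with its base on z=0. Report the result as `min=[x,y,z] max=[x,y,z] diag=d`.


A = translate([-1.9, 14.7, 6.3]) cylinder(h=4, r=18.3) → bbox [-20.2,-3.6,6.3] .. [16.4,33,10.3]
B = sphere(r=2.7) → bbox [-2.7,-2.7,-2.7] .. [2.7,2.7,2.7]
lo = A.lo+B.lo = [-20.2-2.7, -3.6-2.7, 6.3-2.7] = [-22.900,-6.300,3.600]
hi = A.hi+B.hi = [16.4+2.7, 33+2.7, 10.3+2.7] = [19.100,35.700,13.000]
diag = √(42²+42²+9.4²) = √3616.36 = 60.136

min=[-22.900,-6.300,3.600] max=[19.100,35.700,13.000] diag=60.136


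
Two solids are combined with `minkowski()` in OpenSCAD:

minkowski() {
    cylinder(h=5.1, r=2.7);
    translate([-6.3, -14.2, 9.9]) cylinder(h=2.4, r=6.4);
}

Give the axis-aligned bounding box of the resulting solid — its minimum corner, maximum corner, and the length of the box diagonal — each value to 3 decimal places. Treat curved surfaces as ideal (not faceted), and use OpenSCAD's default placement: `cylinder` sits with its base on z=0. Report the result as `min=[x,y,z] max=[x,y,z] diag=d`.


A = translate([-6.3, -14.2, 9.9]) cylinder(h=2.4, r=6.4) → bbox [-12.7,-20.6,9.9] .. [0.1,-7.8,12.3]
B = cylinder(h=5.1, r=2.7) → bbox [-2.7,-2.7,0] .. [2.7,2.7,5.1]
lo = A.lo+B.lo = [-12.7-2.7, -20.6-2.7, 9.9+0] = [-15.400,-23.300,9.900]
hi = A.hi+B.hi = [0.1+2.7, -7.8+2.7, 12.3+5.1] = [2.800,-5.100,17.400]
diag = √(18.2²+18.2²+7.5²) = √718.73 = 26.809

min=[-15.400,-23.300,9.900] max=[2.800,-5.100,17.400] diag=26.809


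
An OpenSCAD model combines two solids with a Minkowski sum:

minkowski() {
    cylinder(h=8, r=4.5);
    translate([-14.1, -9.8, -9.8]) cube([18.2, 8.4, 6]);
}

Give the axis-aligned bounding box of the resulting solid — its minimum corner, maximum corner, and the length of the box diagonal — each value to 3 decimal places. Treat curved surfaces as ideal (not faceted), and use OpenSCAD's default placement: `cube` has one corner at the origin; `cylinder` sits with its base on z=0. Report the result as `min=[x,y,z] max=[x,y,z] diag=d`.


min=[-18.600,-14.300,-9.800] max=[8.600,3.100,4.200] diag=35.194

A = translate([-14.1, -9.8, -9.8]) cube([18.2, 8.4, 6]) → bbox [-14.1,-9.8,-9.8] .. [4.1,-1.4,-3.8]
B = cylinder(h=8, r=4.5) → bbox [-4.5,-4.5,0] .. [4.5,4.5,8]
lo = A.lo+B.lo = [-14.1-4.5, -9.8-4.5, -9.8+0] = [-18.600,-14.300,-9.800]
hi = A.hi+B.hi = [4.1+4.5, -1.4+4.5, -3.8+8] = [8.600,3.100,4.200]
diag = √(27.2²+17.4²+14²) = √1238.6 = 35.194


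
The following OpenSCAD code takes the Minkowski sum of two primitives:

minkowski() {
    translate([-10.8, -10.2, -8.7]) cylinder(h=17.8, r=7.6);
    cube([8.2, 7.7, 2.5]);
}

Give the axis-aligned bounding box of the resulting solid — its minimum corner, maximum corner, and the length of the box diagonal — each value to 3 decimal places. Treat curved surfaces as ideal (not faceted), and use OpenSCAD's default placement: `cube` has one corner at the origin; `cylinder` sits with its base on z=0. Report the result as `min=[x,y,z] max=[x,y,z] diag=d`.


min=[-18.400,-17.800,-8.700] max=[5.000,5.100,11.600] diag=38.523

A = translate([-10.8, -10.2, -8.7]) cylinder(h=17.8, r=7.6) → bbox [-18.4,-17.8,-8.7] .. [-3.2,-2.6,9.1]
B = cube([8.2, 7.7, 2.5]) → bbox [0,0,0] .. [8.2,7.7,2.5]
lo = A.lo+B.lo = [-18.4+0, -17.8+0, -8.7+0] = [-18.400,-17.800,-8.700]
hi = A.hi+B.hi = [-3.2+8.2, -2.6+7.7, 9.1+2.5] = [5.000,5.100,11.600]
diag = √(23.4²+22.9²+20.3²) = √1484.06 = 38.523


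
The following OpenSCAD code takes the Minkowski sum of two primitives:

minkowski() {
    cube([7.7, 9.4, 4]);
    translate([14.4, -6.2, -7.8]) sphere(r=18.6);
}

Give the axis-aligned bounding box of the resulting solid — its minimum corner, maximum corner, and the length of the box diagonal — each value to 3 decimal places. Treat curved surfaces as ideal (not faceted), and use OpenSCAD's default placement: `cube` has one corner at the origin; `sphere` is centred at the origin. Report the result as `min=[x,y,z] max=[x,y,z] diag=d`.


min=[-4.200,-24.800,-26.400] max=[40.700,21.800,14.800] diag=76.714

A = translate([14.4, -6.2, -7.8]) sphere(r=18.6) → bbox [-4.2,-24.8,-26.4] .. [33,12.4,10.8]
B = cube([7.7, 9.4, 4]) → bbox [0,0,0] .. [7.7,9.4,4]
lo = A.lo+B.lo = [-4.2+0, -24.8+0, -26.4+0] = [-4.200,-24.800,-26.400]
hi = A.hi+B.hi = [33+7.7, 12.4+9.4, 10.8+4] = [40.700,21.800,14.800]
diag = √(44.9²+46.6²+41.2²) = √5885.01 = 76.714


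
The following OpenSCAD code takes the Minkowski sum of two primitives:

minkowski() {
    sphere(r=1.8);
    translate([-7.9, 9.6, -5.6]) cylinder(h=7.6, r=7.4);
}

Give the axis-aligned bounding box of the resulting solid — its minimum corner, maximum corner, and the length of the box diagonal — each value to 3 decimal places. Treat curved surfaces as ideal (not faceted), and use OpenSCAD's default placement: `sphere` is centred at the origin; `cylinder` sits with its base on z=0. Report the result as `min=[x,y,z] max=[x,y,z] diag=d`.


A = translate([-7.9, 9.6, -5.6]) cylinder(h=7.6, r=7.4) → bbox [-15.3,2.2,-5.6] .. [-0.5,17,2]
B = sphere(r=1.8) → bbox [-1.8,-1.8,-1.8] .. [1.8,1.8,1.8]
lo = A.lo+B.lo = [-15.3-1.8, 2.2-1.8, -5.6-1.8] = [-17.100,0.400,-7.400]
hi = A.hi+B.hi = [-0.5+1.8, 17+1.8, 2+1.8] = [1.300,18.800,3.800]
diag = √(18.4²+18.4²+11.2²) = √802.56 = 28.329

min=[-17.100,0.400,-7.400] max=[1.300,18.800,3.800] diag=28.329


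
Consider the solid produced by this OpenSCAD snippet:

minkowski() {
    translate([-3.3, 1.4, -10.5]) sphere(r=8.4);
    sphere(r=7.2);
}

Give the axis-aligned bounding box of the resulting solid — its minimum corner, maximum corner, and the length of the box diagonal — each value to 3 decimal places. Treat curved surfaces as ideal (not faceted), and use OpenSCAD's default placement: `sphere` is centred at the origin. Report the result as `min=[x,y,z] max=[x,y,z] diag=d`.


min=[-18.900,-14.200,-26.100] max=[12.300,17.000,5.100] diag=54.040

A = translate([-3.3, 1.4, -10.5]) sphere(r=8.4) → bbox [-11.7,-7,-18.9] .. [5.1,9.8,-2.1]
B = sphere(r=7.2) → bbox [-7.2,-7.2,-7.2] .. [7.2,7.2,7.2]
lo = A.lo+B.lo = [-11.7-7.2, -7-7.2, -18.9-7.2] = [-18.900,-14.200,-26.100]
hi = A.hi+B.hi = [5.1+7.2, 9.8+7.2, -2.1+7.2] = [12.300,17.000,5.100]
diag = √(31.2²+31.2²+31.2²) = √2920.32 = 54.040


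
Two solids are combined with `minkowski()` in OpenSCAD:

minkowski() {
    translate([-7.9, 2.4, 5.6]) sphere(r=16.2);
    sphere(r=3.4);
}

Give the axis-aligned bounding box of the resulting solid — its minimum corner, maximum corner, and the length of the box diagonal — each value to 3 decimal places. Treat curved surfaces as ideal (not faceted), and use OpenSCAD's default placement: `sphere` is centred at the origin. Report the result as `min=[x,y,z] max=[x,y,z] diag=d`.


A = translate([-7.9, 2.4, 5.6]) sphere(r=16.2) → bbox [-24.1,-13.8,-10.6] .. [8.3,18.6,21.8]
B = sphere(r=3.4) → bbox [-3.4,-3.4,-3.4] .. [3.4,3.4,3.4]
lo = A.lo+B.lo = [-24.1-3.4, -13.8-3.4, -10.6-3.4] = [-27.500,-17.200,-14.000]
hi = A.hi+B.hi = [8.3+3.4, 18.6+3.4, 21.8+3.4] = [11.700,22.000,25.200]
diag = √(39.2²+39.2²+39.2²) = √4609.92 = 67.896

min=[-27.500,-17.200,-14.000] max=[11.700,22.000,25.200] diag=67.896


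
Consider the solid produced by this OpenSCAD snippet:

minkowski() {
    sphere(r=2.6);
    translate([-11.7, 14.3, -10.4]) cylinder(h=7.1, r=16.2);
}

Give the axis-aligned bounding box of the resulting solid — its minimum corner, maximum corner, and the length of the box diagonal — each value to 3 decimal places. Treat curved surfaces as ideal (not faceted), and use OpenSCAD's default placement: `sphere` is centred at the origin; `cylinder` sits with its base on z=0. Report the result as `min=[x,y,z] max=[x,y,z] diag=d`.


A = translate([-11.7, 14.3, -10.4]) cylinder(h=7.1, r=16.2) → bbox [-27.9,-1.9,-10.4] .. [4.5,30.5,-3.3]
B = sphere(r=2.6) → bbox [-2.6,-2.6,-2.6] .. [2.6,2.6,2.6]
lo = A.lo+B.lo = [-27.9-2.6, -1.9-2.6, -10.4-2.6] = [-30.500,-4.500,-13.000]
hi = A.hi+B.hi = [4.5+2.6, 30.5+2.6, -3.3+2.6] = [7.100,33.100,-0.700]
diag = √(37.6²+37.6²+12.3²) = √2978.81 = 54.578

min=[-30.500,-4.500,-13.000] max=[7.100,33.100,-0.700] diag=54.578


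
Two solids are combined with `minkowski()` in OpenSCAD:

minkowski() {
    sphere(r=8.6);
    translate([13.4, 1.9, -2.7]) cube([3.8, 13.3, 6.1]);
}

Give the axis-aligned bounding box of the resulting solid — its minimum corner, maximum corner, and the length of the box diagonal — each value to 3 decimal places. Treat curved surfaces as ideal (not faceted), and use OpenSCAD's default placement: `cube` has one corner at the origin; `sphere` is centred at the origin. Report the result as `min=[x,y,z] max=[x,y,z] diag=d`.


A = translate([13.4, 1.9, -2.7]) cube([3.8, 13.3, 6.1]) → bbox [13.4,1.9,-2.7] .. [17.2,15.2,3.4]
B = sphere(r=8.6) → bbox [-8.6,-8.6,-8.6] .. [8.6,8.6,8.6]
lo = A.lo+B.lo = [13.4-8.6, 1.9-8.6, -2.7-8.6] = [4.800,-6.700,-11.300]
hi = A.hi+B.hi = [17.2+8.6, 15.2+8.6, 3.4+8.6] = [25.800,23.800,12.000]
diag = √(21²+30.5²+23.3²) = √1914.14 = 43.751

min=[4.800,-6.700,-11.300] max=[25.800,23.800,12.000] diag=43.751


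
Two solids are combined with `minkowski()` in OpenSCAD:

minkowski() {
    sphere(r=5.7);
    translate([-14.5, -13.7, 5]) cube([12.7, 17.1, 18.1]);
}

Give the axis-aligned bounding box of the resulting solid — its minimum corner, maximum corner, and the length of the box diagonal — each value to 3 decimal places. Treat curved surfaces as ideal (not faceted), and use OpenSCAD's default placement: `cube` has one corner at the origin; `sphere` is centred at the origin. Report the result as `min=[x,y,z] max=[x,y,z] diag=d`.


A = translate([-14.5, -13.7, 5]) cube([12.7, 17.1, 18.1]) → bbox [-14.5,-13.7,5] .. [-1.8,3.4,23.1]
B = sphere(r=5.7) → bbox [-5.7,-5.7,-5.7] .. [5.7,5.7,5.7]
lo = A.lo+B.lo = [-14.5-5.7, -13.7-5.7, 5-5.7] = [-20.200,-19.400,-0.700]
hi = A.hi+B.hi = [-1.8+5.7, 3.4+5.7, 23.1+5.7] = [3.900,9.100,28.800]
diag = √(24.1²+28.5²+29.5²) = √2263.31 = 47.574

min=[-20.200,-19.400,-0.700] max=[3.900,9.100,28.800] diag=47.574


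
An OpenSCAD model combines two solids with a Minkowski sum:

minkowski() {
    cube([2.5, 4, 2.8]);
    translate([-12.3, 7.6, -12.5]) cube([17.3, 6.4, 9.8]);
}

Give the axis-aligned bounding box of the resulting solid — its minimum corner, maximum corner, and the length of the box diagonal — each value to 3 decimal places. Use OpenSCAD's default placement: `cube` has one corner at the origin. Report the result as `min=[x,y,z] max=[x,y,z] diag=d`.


A = translate([-12.3, 7.6, -12.5]) cube([17.3, 6.4, 9.8]) → bbox [-12.3,7.6,-12.5] .. [5,14,-2.7]
B = cube([2.5, 4, 2.8]) → bbox [0,0,0] .. [2.5,4,2.8]
lo = A.lo+B.lo = [-12.3+0, 7.6+0, -12.5+0] = [-12.300,7.600,-12.500]
hi = A.hi+B.hi = [5+2.5, 14+4, -2.7+2.8] = [7.500,18.000,0.100]
diag = √(19.8²+10.4²+12.6²) = √658.96 = 25.670

min=[-12.300,7.600,-12.500] max=[7.500,18.000,0.100] diag=25.670


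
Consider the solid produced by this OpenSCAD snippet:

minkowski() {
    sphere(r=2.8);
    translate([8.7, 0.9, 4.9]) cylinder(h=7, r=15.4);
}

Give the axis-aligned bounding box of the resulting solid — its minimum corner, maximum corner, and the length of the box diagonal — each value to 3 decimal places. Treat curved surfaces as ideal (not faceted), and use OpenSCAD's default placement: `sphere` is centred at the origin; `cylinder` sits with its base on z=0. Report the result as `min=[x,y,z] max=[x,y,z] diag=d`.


min=[-9.500,-17.300,2.100] max=[26.900,19.100,14.700] diag=52.997

A = translate([8.7, 0.9, 4.9]) cylinder(h=7, r=15.4) → bbox [-6.7,-14.5,4.9] .. [24.1,16.3,11.9]
B = sphere(r=2.8) → bbox [-2.8,-2.8,-2.8] .. [2.8,2.8,2.8]
lo = A.lo+B.lo = [-6.7-2.8, -14.5-2.8, 4.9-2.8] = [-9.500,-17.300,2.100]
hi = A.hi+B.hi = [24.1+2.8, 16.3+2.8, 11.9+2.8] = [26.900,19.100,14.700]
diag = √(36.4²+36.4²+12.6²) = √2808.68 = 52.997
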